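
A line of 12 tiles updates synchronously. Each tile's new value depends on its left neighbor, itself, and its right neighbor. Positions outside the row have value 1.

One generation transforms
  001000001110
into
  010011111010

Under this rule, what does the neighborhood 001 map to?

At position 1 the neighborhood is 001; the next row has 1 there.

1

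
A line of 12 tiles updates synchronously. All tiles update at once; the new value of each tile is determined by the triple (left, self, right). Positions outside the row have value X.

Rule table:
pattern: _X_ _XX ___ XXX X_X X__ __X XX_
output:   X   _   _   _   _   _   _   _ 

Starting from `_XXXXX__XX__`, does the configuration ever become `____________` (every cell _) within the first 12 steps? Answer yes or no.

step 1: ____________
all cells are _ at step 1

yes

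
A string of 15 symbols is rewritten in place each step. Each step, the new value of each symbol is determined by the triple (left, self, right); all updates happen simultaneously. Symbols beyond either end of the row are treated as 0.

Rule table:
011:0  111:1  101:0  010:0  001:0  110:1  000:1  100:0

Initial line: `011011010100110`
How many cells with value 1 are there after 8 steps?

001001000000010
100000011111000
001111001111011
100111000111001
000011010011000
111001000001011
011000011100001
001011001101100
count of 1: 7

7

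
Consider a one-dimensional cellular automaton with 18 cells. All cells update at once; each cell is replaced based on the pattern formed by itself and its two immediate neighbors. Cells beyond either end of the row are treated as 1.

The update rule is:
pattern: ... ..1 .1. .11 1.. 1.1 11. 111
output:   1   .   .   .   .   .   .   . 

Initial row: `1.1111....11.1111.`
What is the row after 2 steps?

.......11.........
.11111....1111111.

.11111....1111111.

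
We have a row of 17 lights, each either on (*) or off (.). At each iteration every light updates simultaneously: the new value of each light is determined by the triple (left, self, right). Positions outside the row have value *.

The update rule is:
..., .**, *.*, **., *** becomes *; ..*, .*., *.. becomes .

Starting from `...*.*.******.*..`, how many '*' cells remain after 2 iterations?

11

.*..*.********...
*....*********.*.
count of *: 11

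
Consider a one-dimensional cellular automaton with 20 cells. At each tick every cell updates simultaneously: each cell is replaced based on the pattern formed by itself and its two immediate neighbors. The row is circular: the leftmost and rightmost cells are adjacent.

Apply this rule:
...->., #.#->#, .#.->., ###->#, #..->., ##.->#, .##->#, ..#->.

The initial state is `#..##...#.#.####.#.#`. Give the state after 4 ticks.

#..##.....##########

#..##....#.######.##
#..##.....##########
#..##.....##########  (fixed point — unchanged through tick 4)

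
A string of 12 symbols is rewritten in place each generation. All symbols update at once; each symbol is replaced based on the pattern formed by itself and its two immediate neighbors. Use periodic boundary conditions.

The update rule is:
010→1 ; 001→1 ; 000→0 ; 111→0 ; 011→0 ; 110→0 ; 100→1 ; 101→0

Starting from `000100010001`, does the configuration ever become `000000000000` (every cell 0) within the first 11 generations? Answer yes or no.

generation 1: 101110111011
generation 2: 000000000000
all cells are 0 at generation 2

yes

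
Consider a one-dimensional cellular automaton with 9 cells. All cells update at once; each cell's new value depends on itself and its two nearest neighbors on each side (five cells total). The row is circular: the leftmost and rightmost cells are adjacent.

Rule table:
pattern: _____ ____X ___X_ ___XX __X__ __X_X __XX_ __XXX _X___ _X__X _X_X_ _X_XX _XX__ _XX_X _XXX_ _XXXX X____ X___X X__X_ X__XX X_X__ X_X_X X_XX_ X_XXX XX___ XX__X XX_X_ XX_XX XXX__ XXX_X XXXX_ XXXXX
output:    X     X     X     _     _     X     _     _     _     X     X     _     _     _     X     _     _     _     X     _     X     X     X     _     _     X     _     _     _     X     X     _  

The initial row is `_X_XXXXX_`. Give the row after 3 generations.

generation 1: XX____X_X
generation 2: X___XXX__
generation 3: _____X_XX

_____X_XX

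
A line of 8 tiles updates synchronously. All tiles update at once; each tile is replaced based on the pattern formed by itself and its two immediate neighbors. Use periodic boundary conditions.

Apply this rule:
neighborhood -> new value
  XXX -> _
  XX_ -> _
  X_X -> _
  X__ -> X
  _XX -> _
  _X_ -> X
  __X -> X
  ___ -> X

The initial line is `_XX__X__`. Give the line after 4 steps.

X__XXXXX
_XX_____
X__XXXXX  (repeats step 1; period 2)
step 4: _XX_____

_XX_____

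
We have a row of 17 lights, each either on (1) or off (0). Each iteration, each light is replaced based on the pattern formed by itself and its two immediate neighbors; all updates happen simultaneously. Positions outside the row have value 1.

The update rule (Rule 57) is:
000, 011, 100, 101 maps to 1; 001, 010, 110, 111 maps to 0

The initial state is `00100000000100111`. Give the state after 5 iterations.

10110111001001010

10011111110010100
01010000001001010
10101111100100101
01011000010010011
10110111001001010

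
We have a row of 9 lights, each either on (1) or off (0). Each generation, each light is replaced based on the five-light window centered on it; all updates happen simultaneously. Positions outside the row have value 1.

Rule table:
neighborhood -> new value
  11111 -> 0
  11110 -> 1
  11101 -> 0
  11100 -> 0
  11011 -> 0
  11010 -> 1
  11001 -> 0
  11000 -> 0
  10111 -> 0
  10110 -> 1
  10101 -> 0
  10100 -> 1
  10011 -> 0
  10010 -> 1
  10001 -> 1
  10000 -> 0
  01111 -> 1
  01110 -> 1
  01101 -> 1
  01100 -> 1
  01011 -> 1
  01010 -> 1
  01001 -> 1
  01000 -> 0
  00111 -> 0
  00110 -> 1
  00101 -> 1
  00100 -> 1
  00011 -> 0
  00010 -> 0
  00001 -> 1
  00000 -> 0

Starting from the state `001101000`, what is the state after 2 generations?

generation 1: 001111010
generation 2: 000110101

000110101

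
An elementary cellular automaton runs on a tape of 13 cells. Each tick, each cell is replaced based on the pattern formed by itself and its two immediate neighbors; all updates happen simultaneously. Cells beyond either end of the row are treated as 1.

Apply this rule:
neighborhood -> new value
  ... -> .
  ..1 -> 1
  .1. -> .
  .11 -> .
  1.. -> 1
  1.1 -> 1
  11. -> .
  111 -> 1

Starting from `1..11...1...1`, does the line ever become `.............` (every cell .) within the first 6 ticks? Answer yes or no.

no

.11..1.1.1.1.
1..11.1.1.1.1
.11..1.1.1.1.  (repeats tick 1; period 2)
tick 6: 1..11.1.1.1.1
tick 6 is 1..11.1.1.1.1, still not uniform .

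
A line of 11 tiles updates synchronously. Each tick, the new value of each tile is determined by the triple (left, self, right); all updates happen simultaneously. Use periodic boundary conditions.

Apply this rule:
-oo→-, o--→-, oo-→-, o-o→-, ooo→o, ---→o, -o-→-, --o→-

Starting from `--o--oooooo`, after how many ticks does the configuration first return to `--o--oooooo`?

------oooo-
ooooo--oo--
-ooo-------
--o--oooooo

4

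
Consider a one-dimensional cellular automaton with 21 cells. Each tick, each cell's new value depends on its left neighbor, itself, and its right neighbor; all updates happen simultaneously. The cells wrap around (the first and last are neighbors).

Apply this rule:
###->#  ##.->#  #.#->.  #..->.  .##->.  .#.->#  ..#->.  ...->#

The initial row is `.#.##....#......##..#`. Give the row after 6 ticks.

.#..#..#.#.#..#..#..#

.#..#.##.#.####..#..#
.#..#..#.#..###..#..#
.#..#..#.#...##..#..#
.#..#..#.#.#..#..#..#
.#..#..#.#.#..#..#..#  (fixed point — unchanged through tick 6)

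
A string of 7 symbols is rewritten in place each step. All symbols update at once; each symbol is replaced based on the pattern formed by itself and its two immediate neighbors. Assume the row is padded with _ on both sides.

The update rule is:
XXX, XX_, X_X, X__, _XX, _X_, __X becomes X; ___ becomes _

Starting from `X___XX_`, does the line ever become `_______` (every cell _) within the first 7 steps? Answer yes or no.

no

XX_XXXX
XXXXXXX
XXXXXXX  (fixed point — unchanged through step 7)
step 7 is XXXXXXX, still not uniform _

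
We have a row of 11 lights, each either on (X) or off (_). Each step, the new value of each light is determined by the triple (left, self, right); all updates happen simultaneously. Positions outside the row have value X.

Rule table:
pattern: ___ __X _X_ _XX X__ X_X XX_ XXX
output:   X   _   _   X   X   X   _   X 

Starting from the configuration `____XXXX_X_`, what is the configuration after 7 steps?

X_X_XXXXXXX

XXX_XXX_X_X
XX_XXX_X_XX
X_XXX_X_XXX
_XXX_X_XXXX
XXX_X_XXXXX
XX_X_XXXXXX
X_X_XXXXXXX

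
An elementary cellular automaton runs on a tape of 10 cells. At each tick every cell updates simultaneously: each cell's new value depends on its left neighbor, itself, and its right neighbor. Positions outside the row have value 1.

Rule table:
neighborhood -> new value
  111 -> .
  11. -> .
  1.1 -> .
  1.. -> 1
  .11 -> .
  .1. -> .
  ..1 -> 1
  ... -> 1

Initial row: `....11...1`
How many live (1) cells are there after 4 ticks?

1111..111.
....11....
1111..1111
....11....
count of 1: 2

2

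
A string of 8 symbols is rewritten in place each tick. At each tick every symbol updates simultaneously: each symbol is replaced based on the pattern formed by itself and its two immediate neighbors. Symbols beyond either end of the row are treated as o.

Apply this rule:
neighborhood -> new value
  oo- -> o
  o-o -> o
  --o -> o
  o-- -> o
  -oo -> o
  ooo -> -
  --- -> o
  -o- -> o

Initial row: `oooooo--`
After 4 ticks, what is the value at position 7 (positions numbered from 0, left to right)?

-----ooo
oooooo--  (repeats tick 0; period 2)
tick 4: oooooo--
position 7 holds -

-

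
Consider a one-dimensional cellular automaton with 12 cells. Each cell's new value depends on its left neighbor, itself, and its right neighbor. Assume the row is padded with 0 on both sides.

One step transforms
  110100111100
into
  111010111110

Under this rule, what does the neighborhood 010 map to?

0

At position 3 the neighborhood is 010; the next row has 0 there.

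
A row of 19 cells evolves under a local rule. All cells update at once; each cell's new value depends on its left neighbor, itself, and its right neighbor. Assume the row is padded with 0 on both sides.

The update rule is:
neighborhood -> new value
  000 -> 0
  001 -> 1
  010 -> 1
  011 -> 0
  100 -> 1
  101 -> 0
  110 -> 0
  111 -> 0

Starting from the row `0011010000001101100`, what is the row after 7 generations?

1110111111111001000

0100011000010000010
1110100100111000111
0000111111000101000
0001000000101101100
0011100001100000010
0100010010010000111
1110111111111001000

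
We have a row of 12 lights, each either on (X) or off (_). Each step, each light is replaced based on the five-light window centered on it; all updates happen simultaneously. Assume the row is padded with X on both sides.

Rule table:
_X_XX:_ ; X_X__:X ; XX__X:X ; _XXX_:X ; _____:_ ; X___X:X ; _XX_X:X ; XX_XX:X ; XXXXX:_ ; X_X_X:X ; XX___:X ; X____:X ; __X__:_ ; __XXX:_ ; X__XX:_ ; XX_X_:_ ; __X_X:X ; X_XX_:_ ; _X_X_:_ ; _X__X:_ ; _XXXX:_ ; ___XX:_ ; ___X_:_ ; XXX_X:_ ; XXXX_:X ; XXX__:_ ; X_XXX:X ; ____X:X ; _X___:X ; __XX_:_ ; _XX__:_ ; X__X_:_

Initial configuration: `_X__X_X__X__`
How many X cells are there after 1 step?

3

step 1: _X__X_X_____
count of X: 3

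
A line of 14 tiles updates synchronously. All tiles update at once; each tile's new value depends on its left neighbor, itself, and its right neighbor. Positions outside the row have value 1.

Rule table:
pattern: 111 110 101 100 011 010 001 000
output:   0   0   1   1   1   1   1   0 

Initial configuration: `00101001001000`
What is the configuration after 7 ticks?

10111001101101

11111111111101
00000000000011
10000000000110
01000000001101
11100000011011
00010000110110
10111001101101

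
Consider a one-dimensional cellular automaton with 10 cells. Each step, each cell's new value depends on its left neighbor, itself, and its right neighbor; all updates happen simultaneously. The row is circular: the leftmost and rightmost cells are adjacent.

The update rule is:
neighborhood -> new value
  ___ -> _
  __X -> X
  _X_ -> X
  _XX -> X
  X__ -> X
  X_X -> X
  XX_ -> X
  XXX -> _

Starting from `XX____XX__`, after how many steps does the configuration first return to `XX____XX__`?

step 1: XXX__XXXXX
step 2: __XXXX____
step 3: _XX__XX___
step 4: XXXXXXXX__
step 5: X______XXX
step 6: XX____XX__

6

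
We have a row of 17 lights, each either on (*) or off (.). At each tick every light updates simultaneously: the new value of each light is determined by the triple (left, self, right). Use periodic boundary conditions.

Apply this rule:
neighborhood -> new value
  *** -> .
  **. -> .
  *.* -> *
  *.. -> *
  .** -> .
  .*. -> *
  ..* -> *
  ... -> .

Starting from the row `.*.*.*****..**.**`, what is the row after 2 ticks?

*****.....**..*..
.....*...*..*****

.....*...*..*****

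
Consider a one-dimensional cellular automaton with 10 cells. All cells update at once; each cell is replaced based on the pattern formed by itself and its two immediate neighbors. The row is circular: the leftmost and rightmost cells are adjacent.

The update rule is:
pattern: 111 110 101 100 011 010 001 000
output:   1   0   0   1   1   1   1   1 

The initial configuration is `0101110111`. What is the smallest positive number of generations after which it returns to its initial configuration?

generation 1: 0101100110
generation 2: 1101011101
generation 3: 1001011001
generation 4: 0111010111
generation 5: 0110010110
generation 6: 1101110101
generation 7: 1001100101
generation 8: 0111011101
generation 9: 0110011001
generation 10: 0101110111

10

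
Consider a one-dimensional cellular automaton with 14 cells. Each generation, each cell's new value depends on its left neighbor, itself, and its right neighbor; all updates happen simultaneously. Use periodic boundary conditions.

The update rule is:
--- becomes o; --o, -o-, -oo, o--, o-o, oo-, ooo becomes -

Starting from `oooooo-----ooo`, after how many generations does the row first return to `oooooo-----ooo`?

-------ooo----
oooooo-----ooo

2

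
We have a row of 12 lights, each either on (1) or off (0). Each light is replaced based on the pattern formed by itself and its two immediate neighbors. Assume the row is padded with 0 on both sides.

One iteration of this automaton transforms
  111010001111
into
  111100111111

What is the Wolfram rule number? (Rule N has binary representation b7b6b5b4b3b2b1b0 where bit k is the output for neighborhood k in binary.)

235

position 1: 111 → 1  (bit 7 = 1)
position 2: 110 → 1  (bit 6 = 1)
position 3: 101 → 1  (bit 5 = 1)
position 5: 100 → 0  (bit 4 = 0)
position 0: 011 → 1  (bit 3 = 1)
position 4: 010 → 0  (bit 2 = 0)
position 7: 001 → 1  (bit 1 = 1)
position 6: 000 → 1  (bit 0 = 1)
bits b7..b0 = 11101011 = 235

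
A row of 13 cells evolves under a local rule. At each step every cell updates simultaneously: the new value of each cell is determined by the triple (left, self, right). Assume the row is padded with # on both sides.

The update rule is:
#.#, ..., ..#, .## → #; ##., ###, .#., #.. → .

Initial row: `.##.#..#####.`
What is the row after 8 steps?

...##..##.##.

##.#..##....#
..#..##..####
.#..##..##...
#..##..##..##
..##..##..##.
.##..##..##.#
##..##..##.##
...##..##.##.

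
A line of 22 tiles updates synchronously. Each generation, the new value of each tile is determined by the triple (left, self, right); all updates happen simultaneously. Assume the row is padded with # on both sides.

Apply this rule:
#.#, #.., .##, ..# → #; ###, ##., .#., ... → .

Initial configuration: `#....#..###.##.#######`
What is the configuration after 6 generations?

.#..#.###..##.##......
#.##.##..###.##.#....#
.##.##.###..##.#.#..##
##.##.##..###.#.#.###.
..##.##.###..#.#.##..#
###.##.##..##.#.##.###

###.##.##..##.#.##.###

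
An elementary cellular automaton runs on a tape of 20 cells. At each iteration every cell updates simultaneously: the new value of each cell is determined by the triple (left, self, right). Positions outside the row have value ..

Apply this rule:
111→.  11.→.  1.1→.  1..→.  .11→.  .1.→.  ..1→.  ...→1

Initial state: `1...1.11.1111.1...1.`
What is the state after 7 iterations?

..1.............1...

iteration 1: ..1.............1...
iteration 2: 1...11111111111...11
iteration 3: ..1.............1...  (repeats iteration 1; period 2)
iteration 7: ..1.............1...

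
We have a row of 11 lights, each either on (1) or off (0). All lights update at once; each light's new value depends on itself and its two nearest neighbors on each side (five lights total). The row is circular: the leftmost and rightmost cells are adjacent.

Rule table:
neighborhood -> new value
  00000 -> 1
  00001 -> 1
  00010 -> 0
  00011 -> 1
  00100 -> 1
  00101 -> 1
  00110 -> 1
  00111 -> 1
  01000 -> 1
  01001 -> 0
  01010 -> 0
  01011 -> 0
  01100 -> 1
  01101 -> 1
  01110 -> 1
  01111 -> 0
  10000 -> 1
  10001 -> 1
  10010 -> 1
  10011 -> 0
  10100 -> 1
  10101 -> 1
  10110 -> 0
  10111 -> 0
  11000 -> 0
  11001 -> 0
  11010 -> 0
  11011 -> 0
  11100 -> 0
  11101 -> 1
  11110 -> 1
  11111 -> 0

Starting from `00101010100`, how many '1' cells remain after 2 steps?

5

10101010111
10101010001
count of 1: 5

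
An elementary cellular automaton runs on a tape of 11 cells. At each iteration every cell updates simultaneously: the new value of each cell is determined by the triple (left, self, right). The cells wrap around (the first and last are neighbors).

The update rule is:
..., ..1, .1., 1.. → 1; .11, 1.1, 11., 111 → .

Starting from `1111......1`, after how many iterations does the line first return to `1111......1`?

....111111.
1111......1

2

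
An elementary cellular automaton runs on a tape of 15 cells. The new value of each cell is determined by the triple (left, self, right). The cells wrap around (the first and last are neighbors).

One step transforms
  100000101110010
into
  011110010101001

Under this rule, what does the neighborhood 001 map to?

0

At position 5 the neighborhood is 001; the next row has 0 there.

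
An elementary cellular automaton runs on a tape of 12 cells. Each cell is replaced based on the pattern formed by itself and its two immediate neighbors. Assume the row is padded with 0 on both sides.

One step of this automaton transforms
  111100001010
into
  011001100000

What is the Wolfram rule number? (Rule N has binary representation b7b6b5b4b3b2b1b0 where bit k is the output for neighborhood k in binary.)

position 1: 111 → 1  (bit 7 = 1)
position 3: 110 → 0  (bit 6 = 0)
position 9: 101 → 0  (bit 5 = 0)
position 4: 100 → 0  (bit 4 = 0)
position 0: 011 → 0  (bit 3 = 0)
position 8: 010 → 0  (bit 2 = 0)
position 7: 001 → 0  (bit 1 = 0)
position 5: 000 → 1  (bit 0 = 1)
bits b7..b0 = 10000001 = 129

129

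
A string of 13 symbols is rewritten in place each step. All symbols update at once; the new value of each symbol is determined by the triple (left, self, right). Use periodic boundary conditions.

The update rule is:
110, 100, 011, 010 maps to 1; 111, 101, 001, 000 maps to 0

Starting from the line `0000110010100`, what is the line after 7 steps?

0000111010110
0000101010111
1000101010101
1100101010101
0110101010101
0110101010101  (fixed point — unchanged through step 7)

0110101010101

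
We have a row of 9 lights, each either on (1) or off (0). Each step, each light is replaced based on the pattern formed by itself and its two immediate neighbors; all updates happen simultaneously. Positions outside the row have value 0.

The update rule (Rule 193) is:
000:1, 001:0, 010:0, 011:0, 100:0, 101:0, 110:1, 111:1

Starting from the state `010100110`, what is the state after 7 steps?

000000010
111111000
011111011
001111001
100111000
000011011
111001001

111001001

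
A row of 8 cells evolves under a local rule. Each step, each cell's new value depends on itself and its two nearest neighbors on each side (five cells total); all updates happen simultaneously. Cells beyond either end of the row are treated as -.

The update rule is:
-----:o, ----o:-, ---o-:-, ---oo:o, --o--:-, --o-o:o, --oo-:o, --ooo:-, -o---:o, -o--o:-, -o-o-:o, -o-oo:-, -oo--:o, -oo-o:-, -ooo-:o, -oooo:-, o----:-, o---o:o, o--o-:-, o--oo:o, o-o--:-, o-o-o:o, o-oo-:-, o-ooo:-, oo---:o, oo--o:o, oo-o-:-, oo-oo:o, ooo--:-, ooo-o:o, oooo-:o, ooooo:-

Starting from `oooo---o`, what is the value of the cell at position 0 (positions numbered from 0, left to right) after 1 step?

-

step 1: --o-oo--
position 0 holds -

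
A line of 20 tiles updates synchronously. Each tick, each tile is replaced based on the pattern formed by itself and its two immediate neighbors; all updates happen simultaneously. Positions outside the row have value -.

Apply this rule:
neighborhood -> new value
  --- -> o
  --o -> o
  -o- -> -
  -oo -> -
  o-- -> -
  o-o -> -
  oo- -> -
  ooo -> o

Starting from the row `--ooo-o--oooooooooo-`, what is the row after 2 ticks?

-----ooo---oooooo--o

oo-o----o-oooooooo--
-----ooo---oooooo--o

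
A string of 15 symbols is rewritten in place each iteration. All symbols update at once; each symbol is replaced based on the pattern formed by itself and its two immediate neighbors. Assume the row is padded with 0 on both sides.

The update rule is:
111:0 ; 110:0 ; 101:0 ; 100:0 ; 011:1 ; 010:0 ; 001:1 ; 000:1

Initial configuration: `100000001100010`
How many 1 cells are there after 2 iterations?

6

001111111001100
111000000011001
count of 1: 6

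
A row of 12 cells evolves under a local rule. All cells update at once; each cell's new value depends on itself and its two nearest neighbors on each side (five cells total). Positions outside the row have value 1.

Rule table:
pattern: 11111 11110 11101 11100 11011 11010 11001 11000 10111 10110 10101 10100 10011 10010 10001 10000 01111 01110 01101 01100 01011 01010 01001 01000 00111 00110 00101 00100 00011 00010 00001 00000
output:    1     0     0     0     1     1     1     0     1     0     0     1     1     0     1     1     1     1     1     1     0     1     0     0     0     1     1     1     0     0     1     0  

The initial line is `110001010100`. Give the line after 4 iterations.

000101101101
010100110111
101101111111
010111111111

010111111111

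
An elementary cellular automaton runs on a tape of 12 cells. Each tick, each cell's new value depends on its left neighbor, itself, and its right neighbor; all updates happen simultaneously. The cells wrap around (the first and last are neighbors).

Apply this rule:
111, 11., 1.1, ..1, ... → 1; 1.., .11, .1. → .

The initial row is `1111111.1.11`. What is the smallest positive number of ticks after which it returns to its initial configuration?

12

11111111.1.1
111111111.1.
.111111111.1
1.111111111.
.1.111111111
1.1.11111111
11.1.1111111
111.1.111111
1111.1.11111
11111.1.1111
111111.1.111
1111111.1.11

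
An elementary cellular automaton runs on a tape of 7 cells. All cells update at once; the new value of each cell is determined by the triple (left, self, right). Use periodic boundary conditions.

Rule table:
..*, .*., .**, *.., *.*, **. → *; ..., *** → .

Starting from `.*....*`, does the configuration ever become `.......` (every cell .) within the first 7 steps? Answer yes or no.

yes

***..**
..****.
.**..**
*******
.......
all cells are . at step 5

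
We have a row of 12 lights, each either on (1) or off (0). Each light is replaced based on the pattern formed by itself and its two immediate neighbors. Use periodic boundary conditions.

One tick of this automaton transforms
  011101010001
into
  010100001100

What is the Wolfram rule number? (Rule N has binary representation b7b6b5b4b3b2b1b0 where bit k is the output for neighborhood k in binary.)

89

position 2: 111 → 0  (bit 7 = 0)
position 3: 110 → 1  (bit 6 = 1)
position 0: 101 → 0  (bit 5 = 0)
position 8: 100 → 1  (bit 4 = 1)
position 1: 011 → 1  (bit 3 = 1)
position 5: 010 → 0  (bit 2 = 0)
position 10: 001 → 0  (bit 1 = 0)
position 9: 000 → 1  (bit 0 = 1)
bits b7..b0 = 01011001 = 89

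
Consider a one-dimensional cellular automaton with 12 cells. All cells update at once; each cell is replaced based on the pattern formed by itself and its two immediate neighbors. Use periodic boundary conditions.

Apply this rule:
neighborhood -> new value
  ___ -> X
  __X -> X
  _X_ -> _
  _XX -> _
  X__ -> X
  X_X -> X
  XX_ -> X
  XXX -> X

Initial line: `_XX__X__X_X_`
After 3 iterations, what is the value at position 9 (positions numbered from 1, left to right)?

X

X_XXX_XX_X_X
XX_XXX_XX_X_
_XX_XXX_XX_X
position 9 holds X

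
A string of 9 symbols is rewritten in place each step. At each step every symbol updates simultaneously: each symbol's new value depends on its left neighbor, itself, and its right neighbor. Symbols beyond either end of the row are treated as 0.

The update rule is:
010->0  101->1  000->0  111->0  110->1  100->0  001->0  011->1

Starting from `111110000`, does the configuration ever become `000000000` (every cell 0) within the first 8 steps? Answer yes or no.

yes

100010000
000000000
all cells are 0 at step 2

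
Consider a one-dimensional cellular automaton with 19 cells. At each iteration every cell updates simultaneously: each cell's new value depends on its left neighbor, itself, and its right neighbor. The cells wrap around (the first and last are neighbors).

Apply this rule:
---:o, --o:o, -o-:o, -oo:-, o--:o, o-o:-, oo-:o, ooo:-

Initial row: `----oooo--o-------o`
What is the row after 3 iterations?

oooo---oooooooooooo
---oooo------------
ooo---ooooooooooooo

ooo---ooooooooooooo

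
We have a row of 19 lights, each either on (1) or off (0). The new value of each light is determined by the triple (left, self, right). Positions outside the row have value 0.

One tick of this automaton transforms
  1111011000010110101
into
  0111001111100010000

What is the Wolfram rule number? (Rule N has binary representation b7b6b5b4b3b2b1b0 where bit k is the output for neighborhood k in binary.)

position 1: 111 → 1  (bit 7 = 1)
position 3: 110 → 1  (bit 6 = 1)
position 4: 101 → 0  (bit 5 = 0)
position 7: 100 → 1  (bit 4 = 1)
position 0: 011 → 0  (bit 3 = 0)
position 11: 010 → 0  (bit 2 = 0)
position 10: 001 → 1  (bit 1 = 1)
position 8: 000 → 1  (bit 0 = 1)
bits b7..b0 = 11010011 = 211

211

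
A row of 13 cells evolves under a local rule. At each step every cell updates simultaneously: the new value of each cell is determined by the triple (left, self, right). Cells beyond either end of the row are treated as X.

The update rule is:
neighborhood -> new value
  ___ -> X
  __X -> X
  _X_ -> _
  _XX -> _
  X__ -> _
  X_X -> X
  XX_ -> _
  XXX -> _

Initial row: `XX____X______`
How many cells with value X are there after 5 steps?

7

step 1: ___XXX__XXXXX
step 2: _XX____X_____
step 3: X___XXX__XXXX
step 4: __XX____X____
step 5: _X___XXX__XXX
count of X: 7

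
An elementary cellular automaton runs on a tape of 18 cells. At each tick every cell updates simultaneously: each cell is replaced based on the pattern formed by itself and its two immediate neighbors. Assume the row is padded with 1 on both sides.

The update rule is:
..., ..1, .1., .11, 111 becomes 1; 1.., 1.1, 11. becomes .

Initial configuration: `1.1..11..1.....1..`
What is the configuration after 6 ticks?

.1.1.11.111..11111

..1.11..11.11111.1
.11.1..11..1111..1
.1..1.11..1111..11
.1.11.1..1111..111
.1.1..1.1111..1111
.1.1.11.111..11111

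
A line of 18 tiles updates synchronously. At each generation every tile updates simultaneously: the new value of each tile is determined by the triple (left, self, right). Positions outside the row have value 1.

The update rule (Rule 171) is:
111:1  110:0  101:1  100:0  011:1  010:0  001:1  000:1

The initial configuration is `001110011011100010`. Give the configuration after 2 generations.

011100110111001101
111001101110011011

111001101110011011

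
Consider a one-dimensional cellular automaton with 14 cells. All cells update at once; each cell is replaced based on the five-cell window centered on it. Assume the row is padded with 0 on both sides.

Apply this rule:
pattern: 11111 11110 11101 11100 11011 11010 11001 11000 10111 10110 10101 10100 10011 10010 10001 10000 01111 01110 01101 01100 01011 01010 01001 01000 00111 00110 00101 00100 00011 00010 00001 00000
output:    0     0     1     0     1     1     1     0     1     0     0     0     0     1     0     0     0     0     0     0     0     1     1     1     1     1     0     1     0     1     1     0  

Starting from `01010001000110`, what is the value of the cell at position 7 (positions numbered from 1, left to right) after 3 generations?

1

10101011100100
01010010011110
10101111010000
position 7 holds 1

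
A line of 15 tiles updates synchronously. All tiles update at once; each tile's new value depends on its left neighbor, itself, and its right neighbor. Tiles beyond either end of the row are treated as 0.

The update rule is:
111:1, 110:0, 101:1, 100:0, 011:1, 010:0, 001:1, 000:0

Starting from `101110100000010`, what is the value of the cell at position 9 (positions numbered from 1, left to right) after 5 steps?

1

011101000000100
111010000001000
110100000010000
101000000100000
010000001000000
position 9 holds 1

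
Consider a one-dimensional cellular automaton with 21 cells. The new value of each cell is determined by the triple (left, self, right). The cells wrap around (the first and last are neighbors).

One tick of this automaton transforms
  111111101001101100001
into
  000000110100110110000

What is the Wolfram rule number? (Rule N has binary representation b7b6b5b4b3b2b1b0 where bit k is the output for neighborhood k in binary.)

112

position 0: 111 → 0  (bit 7 = 0)
position 6: 110 → 1  (bit 6 = 1)
position 7: 101 → 1  (bit 5 = 1)
position 9: 100 → 1  (bit 4 = 1)
position 11: 011 → 0  (bit 3 = 0)
position 8: 010 → 0  (bit 2 = 0)
position 10: 001 → 0  (bit 1 = 0)
position 17: 000 → 0  (bit 0 = 0)
bits b7..b0 = 01110000 = 112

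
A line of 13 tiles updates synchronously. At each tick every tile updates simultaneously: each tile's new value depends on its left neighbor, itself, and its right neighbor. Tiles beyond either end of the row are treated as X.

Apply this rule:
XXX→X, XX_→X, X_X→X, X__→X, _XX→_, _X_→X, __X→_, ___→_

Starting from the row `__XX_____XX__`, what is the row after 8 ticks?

XXXXXXXX__XX_

X__XX_____XX_
XX__XX_____XX
XXX__XX_____X
XXXX__XX_____
XXXXX__XX____
XXXXXX__XX___
XXXXXXX__XX__
XXXXXXXX__XX_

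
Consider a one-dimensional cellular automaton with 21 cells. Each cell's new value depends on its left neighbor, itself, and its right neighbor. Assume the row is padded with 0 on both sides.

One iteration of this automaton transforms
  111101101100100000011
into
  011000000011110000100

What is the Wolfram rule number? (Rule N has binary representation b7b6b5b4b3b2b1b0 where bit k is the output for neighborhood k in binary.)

150

position 1: 111 → 1  (bit 7 = 1)
position 3: 110 → 0  (bit 6 = 0)
position 4: 101 → 0  (bit 5 = 0)
position 10: 100 → 1  (bit 4 = 1)
position 0: 011 → 0  (bit 3 = 0)
position 12: 010 → 1  (bit 2 = 1)
position 11: 001 → 1  (bit 1 = 1)
position 14: 000 → 0  (bit 0 = 0)
bits b7..b0 = 10010110 = 150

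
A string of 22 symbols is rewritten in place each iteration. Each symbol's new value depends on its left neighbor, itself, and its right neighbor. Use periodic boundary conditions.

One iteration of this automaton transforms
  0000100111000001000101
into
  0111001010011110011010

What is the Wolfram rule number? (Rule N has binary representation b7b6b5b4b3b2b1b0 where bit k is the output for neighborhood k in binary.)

position 8: 111 → 1  (bit 7 = 1)
position 9: 110 → 0  (bit 6 = 0)
position 20: 101 → 1  (bit 5 = 1)
position 0: 100 → 0  (bit 4 = 0)
position 7: 011 → 0  (bit 3 = 0)
position 4: 010 → 0  (bit 2 = 0)
position 3: 001 → 1  (bit 1 = 1)
position 1: 000 → 1  (bit 0 = 1)
bits b7..b0 = 10100011 = 163

163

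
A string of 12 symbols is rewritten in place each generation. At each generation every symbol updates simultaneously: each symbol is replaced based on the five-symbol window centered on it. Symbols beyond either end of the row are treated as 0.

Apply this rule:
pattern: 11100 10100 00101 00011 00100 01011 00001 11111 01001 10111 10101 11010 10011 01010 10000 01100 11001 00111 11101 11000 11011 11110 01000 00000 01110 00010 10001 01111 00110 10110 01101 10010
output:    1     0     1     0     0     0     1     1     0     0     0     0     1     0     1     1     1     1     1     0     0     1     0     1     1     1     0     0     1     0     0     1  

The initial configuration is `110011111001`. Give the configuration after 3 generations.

111110111110
101110001110
100110001110

100110001110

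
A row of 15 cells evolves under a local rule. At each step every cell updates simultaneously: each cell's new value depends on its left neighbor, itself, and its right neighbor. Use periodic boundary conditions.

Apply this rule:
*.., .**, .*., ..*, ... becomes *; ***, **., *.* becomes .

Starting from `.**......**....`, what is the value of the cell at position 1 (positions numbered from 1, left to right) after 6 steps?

.

**.*******.****
...*.......*...
***************
...............
***************  (repeats step 3; period 2)
step 6: ...............
position 1 holds .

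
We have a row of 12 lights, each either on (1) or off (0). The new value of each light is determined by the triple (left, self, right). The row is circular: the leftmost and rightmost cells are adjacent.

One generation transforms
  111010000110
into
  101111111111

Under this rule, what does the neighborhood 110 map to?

At position 2 the neighborhood is 110; the next row has 1 there.

1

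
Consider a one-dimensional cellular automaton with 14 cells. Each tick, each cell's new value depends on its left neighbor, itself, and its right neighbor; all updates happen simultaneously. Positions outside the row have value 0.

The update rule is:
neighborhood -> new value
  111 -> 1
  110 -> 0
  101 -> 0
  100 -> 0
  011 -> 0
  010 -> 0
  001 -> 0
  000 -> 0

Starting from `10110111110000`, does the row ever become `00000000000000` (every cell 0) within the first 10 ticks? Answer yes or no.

yes

00000011100000
00000001000000
00000000000000
all cells are 0 at tick 3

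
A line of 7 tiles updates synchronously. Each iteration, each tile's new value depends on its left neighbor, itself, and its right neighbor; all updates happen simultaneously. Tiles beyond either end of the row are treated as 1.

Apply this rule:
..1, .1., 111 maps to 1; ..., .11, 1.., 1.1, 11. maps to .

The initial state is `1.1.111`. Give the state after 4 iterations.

..1..11
.11.1.1
....1..
...11.1

...11.1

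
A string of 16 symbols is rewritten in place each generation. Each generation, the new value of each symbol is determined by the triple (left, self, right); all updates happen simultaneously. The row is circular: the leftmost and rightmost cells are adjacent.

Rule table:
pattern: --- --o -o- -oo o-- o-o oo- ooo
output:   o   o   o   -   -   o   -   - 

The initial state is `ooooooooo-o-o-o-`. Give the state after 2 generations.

-oooooooo-------

---------ooooooo
-oooooooo-------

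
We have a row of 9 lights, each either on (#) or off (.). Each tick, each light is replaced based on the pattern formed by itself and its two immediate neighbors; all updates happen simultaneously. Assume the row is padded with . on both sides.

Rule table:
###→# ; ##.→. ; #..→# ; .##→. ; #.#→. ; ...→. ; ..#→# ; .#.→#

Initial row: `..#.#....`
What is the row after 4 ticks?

.##.##...
#.....#..
##...###.
..#.#.#.#

..#.#.#.#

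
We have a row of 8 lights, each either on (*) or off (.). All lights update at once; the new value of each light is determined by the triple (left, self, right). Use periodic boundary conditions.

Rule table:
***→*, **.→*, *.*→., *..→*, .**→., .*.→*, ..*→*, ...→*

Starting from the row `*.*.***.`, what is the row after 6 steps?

*.*.*.**

*.*..**.
*.***.*.
*..**.*.
***.*.*.
.**.*.*.
*.*.*.**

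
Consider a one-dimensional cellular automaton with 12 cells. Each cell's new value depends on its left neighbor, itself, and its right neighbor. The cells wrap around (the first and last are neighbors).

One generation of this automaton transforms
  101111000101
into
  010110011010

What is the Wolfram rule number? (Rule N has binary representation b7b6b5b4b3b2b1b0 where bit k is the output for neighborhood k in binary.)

position 3: 111 → 1  (bit 7 = 1)
position 0: 110 → 0  (bit 6 = 0)
position 1: 101 → 1  (bit 5 = 1)
position 6: 100 → 0  (bit 4 = 0)
position 2: 011 → 0  (bit 3 = 0)
position 9: 010 → 0  (bit 2 = 0)
position 8: 001 → 1  (bit 1 = 1)
position 7: 000 → 1  (bit 0 = 1)
bits b7..b0 = 10100011 = 163

163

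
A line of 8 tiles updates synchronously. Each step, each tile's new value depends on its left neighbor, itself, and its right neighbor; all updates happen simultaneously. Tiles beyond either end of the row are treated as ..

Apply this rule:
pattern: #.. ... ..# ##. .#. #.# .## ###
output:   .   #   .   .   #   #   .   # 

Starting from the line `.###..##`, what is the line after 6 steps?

..#.....
#.#.####
####.##.
.##.#...
...##.##
##...#..

##...#..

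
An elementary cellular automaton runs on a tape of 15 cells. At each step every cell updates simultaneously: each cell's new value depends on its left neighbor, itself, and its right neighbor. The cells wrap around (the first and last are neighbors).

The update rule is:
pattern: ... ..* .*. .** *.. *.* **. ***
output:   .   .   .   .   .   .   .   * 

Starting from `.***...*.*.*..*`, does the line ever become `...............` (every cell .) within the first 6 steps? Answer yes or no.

yes

..*............
...............
all cells are . at step 2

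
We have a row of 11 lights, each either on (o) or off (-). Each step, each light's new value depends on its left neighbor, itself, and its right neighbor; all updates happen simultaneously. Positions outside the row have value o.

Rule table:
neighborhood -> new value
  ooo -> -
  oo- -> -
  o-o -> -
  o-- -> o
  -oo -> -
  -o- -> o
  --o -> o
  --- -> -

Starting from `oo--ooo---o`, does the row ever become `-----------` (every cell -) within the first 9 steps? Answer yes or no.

--oo---o-o-
oo--o-oo-o-
--ooo----o-
oo---o--oo-
--o-oooo---
ooo-----o-o
---o---oo--
o-ooo-o--oo
------ooo--
step 9 is ------ooo--, still not uniform -

no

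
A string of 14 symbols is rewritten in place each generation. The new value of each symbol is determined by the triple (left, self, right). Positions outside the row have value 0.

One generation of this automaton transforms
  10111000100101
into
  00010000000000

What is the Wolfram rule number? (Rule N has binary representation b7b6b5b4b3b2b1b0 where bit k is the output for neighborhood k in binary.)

position 3: 111 → 1  (bit 7 = 1)
position 4: 110 → 0  (bit 6 = 0)
position 1: 101 → 0  (bit 5 = 0)
position 5: 100 → 0  (bit 4 = 0)
position 2: 011 → 0  (bit 3 = 0)
position 0: 010 → 0  (bit 2 = 0)
position 7: 001 → 0  (bit 1 = 0)
position 6: 000 → 0  (bit 0 = 0)
bits b7..b0 = 10000000 = 128

128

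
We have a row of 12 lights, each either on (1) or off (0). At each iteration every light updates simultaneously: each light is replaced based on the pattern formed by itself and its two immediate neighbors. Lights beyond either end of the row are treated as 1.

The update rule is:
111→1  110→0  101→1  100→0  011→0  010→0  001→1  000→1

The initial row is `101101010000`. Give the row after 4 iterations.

010100101010

010010100111
100101001011
001010010101
010100101010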